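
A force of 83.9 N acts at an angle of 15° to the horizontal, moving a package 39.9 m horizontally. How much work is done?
W = F·d·cosθ = (83.9)(39.9)cos(15°) = 3234 J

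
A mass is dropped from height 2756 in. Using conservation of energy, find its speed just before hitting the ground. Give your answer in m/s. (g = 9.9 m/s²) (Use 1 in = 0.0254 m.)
Convert to SI: h = 70.0024 m
mgh = ½mv² ⇒ v = √(2gh) = √(2·9.9·70.0024) = 37.23 m/s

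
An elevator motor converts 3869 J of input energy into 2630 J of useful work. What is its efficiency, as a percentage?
η = W_out/W_in = 2630/3869 = 67.98%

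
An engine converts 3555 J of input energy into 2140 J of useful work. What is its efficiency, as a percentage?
η = W_out/W_in = 2140/3555 = 60.2%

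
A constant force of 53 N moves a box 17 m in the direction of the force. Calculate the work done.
W = F·d = (53)(17) = 901.0 J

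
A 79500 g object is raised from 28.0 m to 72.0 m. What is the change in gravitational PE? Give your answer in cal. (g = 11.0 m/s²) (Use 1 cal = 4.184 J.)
Convert to SI: m = 79.5 kg, Δh = 44.0 m
ΔPE = mgΔh = (79.5)(11.0)(44.0) = 38478.0 J = 9196 cal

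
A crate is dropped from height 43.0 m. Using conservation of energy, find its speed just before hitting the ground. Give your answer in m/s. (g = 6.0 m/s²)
mgh = ½mv² ⇒ v = √(2gh) = √(2·6.0·43.0) = 22.72 m/s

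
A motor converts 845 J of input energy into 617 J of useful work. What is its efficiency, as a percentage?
η = W_out/W_in = 617/845 = 73.02%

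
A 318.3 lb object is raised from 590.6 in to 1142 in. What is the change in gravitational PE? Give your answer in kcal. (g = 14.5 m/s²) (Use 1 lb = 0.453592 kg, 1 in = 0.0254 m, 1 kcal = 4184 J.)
Convert to SI: m = 144.378 kg, Δh = 14.0056 m
ΔPE = mgΔh = (144.378)(14.5)(14.0056) = 29320.4 J = 7.008 kcal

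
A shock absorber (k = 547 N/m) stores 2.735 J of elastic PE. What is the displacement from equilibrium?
x = √(2·PE/k) = √(2·2.735/547) = 0.1 m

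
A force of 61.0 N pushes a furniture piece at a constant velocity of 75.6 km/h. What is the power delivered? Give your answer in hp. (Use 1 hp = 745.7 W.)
Convert to SI: F = 61.0 N, v = 21.0 m/s
P = Fv = (61.0)(21.0) = 1281.0 W = 1.718 hp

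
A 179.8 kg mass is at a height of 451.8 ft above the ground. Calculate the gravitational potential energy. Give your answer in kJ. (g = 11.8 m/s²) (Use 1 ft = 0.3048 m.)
Convert to SI: m = 179.8 kg, h = 137.709 m
PE = mgh = (179.8)(11.8)(137.709) = 292168 J = 292.2 kJ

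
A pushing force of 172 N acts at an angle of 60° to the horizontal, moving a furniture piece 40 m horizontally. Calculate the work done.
W = F·d·cosθ = (172)(40)cos(60°) = 3440 J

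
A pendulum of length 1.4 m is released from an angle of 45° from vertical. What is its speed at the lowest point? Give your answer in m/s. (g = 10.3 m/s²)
h = L(1 − cosθ) = 1.4(1 − cos45°) = 0.410051 m
v = √(2gh) = √(2·10.3·0.410051) = 2.906 m/s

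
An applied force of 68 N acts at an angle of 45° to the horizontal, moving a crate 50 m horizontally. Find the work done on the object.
W = F·d·cosθ = (68)(50)cos(45°) = 2404 J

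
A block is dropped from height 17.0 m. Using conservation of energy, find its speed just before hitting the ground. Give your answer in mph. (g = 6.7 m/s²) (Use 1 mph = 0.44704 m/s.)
mgh = ½mv² ⇒ v = √(2gh) = √(2·6.7·17.0) = 15.093 m/s = 33.76 mph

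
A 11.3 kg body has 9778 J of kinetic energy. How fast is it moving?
v = √(2·KE/m) = √(2·9778/11.3) = 41.6 m/s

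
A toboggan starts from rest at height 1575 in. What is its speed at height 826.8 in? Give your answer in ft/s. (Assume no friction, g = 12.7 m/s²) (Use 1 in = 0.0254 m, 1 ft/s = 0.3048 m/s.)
Convert to SI: h₁−h₂ = 19.0043 m
mgh₁ = mgh₂ + ½mv² ⇒ v = √(2g(h₁−h₂)) = √(2·12.7·19.0043) = 21.9706 m/s = 72.08 ft/s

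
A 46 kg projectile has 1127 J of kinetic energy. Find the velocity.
v = √(2·KE/m) = √(2·1127/46) = 7.0 m/s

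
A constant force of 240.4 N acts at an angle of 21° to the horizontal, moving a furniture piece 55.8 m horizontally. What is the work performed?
W = F·d·cosθ = (240.4)(55.8)cos(21°) = 12520 J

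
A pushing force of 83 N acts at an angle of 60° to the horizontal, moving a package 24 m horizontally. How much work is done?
W = F·d·cosθ = (83)(24)cos(60°) = 996.0 J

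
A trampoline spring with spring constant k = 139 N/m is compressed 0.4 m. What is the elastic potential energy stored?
PE = ½kx² = ½(139)(0.4)² = 11.12 J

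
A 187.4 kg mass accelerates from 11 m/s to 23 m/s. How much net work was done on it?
W = ΔKE = ½m(v₂² − v₁²) = ½(187.4)(23² − 11²) = 38229.6 J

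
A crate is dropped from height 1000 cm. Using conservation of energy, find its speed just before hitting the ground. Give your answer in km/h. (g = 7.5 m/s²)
Convert to SI: h = 10.0 m
mgh = ½mv² ⇒ v = √(2gh) = √(2·7.5·10.0) = 12.2474 m/s = 44.09 km/h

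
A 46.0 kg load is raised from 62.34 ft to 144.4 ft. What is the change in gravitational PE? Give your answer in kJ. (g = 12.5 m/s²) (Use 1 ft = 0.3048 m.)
Convert to SI: m = 46.0 kg, Δh = 25.0119 m
ΔPE = mgΔh = (46.0)(12.5)(25.0119) = 14381.8 J = 14.38 kJ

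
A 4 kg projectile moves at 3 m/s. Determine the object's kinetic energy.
KE = ½mv² = ½(4)(3)² = 18.0 J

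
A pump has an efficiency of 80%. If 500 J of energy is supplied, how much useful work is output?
W_out = η·W_in = 0.8·500 = 400.0 J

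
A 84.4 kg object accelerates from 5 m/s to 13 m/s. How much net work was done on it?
W = ΔKE = ½m(v₂² − v₁²) = ½(84.4)(13² − 5²) = 6076.8 J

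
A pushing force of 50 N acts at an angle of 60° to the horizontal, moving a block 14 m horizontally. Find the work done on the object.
W = F·d·cosθ = (50)(14)cos(60°) = 350.0 J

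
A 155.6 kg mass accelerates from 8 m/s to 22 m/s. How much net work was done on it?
W = ΔKE = ½m(v₂² − v₁²) = ½(155.6)(22² − 8²) = 32676.0 J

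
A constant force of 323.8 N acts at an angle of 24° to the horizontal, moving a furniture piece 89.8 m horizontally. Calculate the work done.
W = F·d·cosθ = (323.8)(89.8)cos(24°) = 26560 J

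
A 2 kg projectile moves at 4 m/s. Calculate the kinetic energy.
KE = ½mv² = ½(2)(4)² = 16.0 J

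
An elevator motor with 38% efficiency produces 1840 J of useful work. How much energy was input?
W_in = W_out/η = 1840/0.38 = 4842 J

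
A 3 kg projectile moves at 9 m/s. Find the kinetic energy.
KE = ½mv² = ½(3)(9)² = 121.5 J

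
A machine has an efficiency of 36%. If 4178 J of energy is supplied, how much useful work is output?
W_out = η·W_in = 0.36·4178 = 1504.08 J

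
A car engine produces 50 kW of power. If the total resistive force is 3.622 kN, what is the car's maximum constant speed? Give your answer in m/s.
Convert to SI: F = 3622.0 N
P = Fv ⇒ v = P/F = 50000 W/3622.0 N = 13.8 m/s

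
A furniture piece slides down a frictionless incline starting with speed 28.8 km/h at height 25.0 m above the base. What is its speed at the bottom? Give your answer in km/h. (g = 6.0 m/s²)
Convert to SI: v₀ = 8.0 m/s, h = 25.0 m
½mv₀² + mgh = ½mv² ⇒ v = √(v₀² + 2gh) = √(8.0² + 2·6.0·25.0) = 19.0788 m/s = 68.68 km/h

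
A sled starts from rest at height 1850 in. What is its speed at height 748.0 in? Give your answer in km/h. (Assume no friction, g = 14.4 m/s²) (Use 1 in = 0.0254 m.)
Convert to SI: h₁−h₂ = 27.9908 m
mgh₁ = mgh₂ + ½mv² ⇒ v = √(2g(h₁−h₂)) = √(2·14.4·27.9908) = 28.3925 m/s = 102.2 km/h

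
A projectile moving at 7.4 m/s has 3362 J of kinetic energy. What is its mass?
m = 2·KE/v² = 2·3362/(7.4)² = 122.8 kg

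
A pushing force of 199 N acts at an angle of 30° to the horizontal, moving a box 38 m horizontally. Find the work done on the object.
W = F·d·cosθ = (199)(38)cos(30°) = 6549 J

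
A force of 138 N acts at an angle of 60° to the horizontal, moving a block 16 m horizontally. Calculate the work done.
W = F·d·cosθ = (138)(16)cos(60°) = 1104 J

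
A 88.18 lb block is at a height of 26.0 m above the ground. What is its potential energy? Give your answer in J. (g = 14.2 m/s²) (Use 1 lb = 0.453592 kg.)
Convert to SI: m = 39.9977 kg, h = 26.0 m
PE = mgh = (39.9977)(14.2)(26.0) = 14770 J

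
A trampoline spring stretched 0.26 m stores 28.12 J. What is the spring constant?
k = 2·PE/x² = 2·28.12/(0.26)² = 832.0 N/m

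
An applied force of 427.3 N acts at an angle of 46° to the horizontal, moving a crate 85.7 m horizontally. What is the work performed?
W = F·d·cosθ = (427.3)(85.7)cos(46°) = 25440 J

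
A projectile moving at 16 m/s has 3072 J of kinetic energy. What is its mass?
m = 2·KE/v² = 2·3072/(16)² = 24.0 kg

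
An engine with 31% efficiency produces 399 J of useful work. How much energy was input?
W_in = W_out/η = 399/0.31 = 1287 J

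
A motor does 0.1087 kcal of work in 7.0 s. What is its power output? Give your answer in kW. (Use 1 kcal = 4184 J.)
Convert to SI: W = 454.801 J, t = 7.0 s
P = W/t = 454.801/7.0 = 64.9715 W = 0.06497 kW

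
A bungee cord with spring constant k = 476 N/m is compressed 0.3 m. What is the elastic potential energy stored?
PE = ½kx² = ½(476)(0.3)² = 21.42 J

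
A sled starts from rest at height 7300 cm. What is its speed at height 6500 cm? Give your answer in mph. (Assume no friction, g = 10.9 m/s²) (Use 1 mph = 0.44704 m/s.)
Convert to SI: h₁−h₂ = 8.0 m
mgh₁ = mgh₂ + ½mv² ⇒ v = √(2g(h₁−h₂)) = √(2·10.9·8.0) = 13.2061 m/s = 29.54 mph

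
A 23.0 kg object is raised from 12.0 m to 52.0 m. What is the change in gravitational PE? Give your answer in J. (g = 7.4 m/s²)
ΔPE = mgΔh = (23.0)(7.4)(40.0) = 6808 J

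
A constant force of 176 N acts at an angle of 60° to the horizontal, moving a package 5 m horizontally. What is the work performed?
W = F·d·cosθ = (176)(5)cos(60°) = 440.0 J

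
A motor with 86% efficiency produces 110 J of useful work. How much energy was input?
W_in = W_out/η = 110/0.86 = 127.9 J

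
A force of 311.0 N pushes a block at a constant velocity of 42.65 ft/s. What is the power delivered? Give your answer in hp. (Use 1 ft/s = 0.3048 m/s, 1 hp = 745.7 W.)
Convert to SI: F = 311.0 N, v = 12.9997 m/s
P = Fv = (311.0)(12.9997) = 4042.91 W = 5.422 hp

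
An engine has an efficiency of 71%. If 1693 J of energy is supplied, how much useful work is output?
W_out = η·W_in = 0.71·1693 = 1202.03 J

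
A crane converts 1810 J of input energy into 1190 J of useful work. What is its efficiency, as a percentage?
η = W_out/W_in = 1190/1810 = 65.75%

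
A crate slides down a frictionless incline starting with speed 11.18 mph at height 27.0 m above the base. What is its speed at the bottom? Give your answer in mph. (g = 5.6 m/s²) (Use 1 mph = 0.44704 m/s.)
Convert to SI: v₀ = 4.99791 m/s, h = 27.0 m
½mv₀² + mgh = ½mv² ⇒ v = √(v₀² + 2gh) = √(4.99791² + 2·5.6·27.0) = 18.0936 m/s = 40.47 mph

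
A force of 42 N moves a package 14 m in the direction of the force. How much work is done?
W = F·d = (42)(14) = 588.0 J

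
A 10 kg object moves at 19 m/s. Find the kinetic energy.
KE = ½mv² = ½(10)(19)² = 1805.0 J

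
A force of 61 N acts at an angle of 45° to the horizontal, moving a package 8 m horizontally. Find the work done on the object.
W = F·d·cosθ = (61)(8)cos(45°) = 345.1 J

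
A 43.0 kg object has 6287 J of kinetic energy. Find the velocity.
v = √(2·KE/m) = √(2·6287/43.0) = 17.1 m/s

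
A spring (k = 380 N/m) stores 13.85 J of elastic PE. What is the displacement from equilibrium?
x = √(2·PE/k) = √(2·13.85/380) = 0.27 m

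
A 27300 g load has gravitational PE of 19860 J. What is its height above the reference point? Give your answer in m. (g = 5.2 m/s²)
Convert to SI: m = 27.3 kg, PE = 19860.0 J
h = PE/(mg) = 19860.0/(27.3·5.2) = 139.9 m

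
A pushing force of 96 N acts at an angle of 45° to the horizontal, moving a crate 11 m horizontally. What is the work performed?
W = F·d·cosθ = (96)(11)cos(45°) = 746.7 J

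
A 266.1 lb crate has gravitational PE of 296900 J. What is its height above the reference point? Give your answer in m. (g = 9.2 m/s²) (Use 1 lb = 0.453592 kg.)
Convert to SI: m = 120.701 kg, PE = 296900 J
h = PE/(mg) = 296900/(120.701·9.2) = 267.4 m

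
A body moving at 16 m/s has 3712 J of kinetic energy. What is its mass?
m = 2·KE/v² = 2·3712/(16)² = 29.0 kg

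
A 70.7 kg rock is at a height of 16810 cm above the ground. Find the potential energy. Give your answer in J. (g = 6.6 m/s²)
Convert to SI: m = 70.7 kg, h = 168.1 m
PE = mgh = (70.7)(6.6)(168.1) = 78440 J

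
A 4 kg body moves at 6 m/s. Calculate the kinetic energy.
KE = ½mv² = ½(4)(6)² = 72.0 J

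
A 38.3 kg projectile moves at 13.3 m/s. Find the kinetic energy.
KE = ½mv² = ½(38.3)(13.3)² = 3387 J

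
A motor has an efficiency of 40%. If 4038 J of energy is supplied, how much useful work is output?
W_out = η·W_in = 0.4·4038 = 1615.2 J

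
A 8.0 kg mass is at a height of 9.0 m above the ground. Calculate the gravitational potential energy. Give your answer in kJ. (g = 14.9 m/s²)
PE = mgh = (8.0)(14.9)(9.0) = 1072.8 J = 1.073 kJ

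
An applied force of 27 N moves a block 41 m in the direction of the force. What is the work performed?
W = F·d = (27)(41) = 1107 J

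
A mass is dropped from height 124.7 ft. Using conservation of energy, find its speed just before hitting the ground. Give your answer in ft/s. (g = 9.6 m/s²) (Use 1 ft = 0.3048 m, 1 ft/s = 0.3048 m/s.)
Convert to SI: h = 38.0086 m
mgh = ½mv² ⇒ v = √(2gh) = √(2·9.6·38.0086) = 27.0142 m/s = 88.63 ft/s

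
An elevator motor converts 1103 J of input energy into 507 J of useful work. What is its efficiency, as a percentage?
η = W_out/W_in = 507/1103 = 45.97%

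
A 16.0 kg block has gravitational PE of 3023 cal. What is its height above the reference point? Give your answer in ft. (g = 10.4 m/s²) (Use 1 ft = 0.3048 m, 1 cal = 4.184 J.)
Convert to SI: m = 16.0 kg, PE = 12648.2 J
h = PE/(mg) = 12648.2/(16.0·10.4) = 76.011 m = 249.4 ft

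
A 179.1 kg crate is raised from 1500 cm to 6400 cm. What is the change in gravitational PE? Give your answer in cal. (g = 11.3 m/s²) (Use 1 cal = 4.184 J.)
Convert to SI: m = 179.1 kg, Δh = 49.0 m
ΔPE = mgΔh = (179.1)(11.3)(49.0) = 99167.7 J = 23700 cal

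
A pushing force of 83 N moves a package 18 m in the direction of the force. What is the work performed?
W = F·d = (83)(18) = 1494 J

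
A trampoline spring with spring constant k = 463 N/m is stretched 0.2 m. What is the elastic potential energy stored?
PE = ½kx² = ½(463)(0.2)² = 9.26 J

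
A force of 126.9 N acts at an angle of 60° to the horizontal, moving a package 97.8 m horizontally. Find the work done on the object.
W = F·d·cosθ = (126.9)(97.8)cos(60°) = 6205 J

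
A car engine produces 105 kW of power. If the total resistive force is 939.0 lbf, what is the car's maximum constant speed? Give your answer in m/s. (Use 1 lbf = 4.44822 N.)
Convert to SI: F = 4176.88 N
P = Fv ⇒ v = P/F = 105000 W/4176.88 N = 25.14 m/s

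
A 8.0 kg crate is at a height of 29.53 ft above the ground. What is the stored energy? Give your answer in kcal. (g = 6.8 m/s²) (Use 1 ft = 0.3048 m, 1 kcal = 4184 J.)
Convert to SI: m = 8.0 kg, h = 9.00074 m
PE = mgh = (8.0)(6.8)(9.00074) = 489.64 J = 0.117 kcal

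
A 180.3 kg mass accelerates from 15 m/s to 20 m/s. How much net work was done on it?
W = ΔKE = ½m(v₂² − v₁²) = ½(180.3)(20² − 15²) = 15776.25 J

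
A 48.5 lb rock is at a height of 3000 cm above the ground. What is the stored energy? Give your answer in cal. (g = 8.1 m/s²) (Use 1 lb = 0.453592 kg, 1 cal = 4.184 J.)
Convert to SI: m = 21.9992 kg, h = 30.0 m
PE = mgh = (21.9992)(8.1)(30.0) = 5345.81 J = 1278 cal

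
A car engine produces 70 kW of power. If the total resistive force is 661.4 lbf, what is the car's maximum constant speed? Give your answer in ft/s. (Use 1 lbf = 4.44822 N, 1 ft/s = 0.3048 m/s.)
Convert to SI: F = 2942.05 N
P = Fv ⇒ v = P/F = 70000 W/2942.05 N = 23.7929 m/s = 78.06 ft/s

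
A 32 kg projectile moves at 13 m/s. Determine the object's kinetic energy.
KE = ½mv² = ½(32)(13)² = 2704.0 J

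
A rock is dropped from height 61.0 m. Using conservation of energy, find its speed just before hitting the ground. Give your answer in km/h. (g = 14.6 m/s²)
mgh = ½mv² ⇒ v = √(2gh) = √(2·14.6·61.0) = 42.2043 m/s = 151.9 km/h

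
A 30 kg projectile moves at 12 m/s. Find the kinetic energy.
KE = ½mv² = ½(30)(12)² = 2160.0 J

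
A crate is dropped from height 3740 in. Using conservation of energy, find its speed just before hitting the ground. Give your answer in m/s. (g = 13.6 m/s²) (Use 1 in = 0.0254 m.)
Convert to SI: h = 94.996 m
mgh = ½mv² ⇒ v = √(2gh) = √(2·13.6·94.996) = 50.83 m/s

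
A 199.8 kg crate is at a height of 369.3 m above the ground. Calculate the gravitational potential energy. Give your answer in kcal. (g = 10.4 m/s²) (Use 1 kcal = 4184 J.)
PE = mgh = (199.8)(10.4)(369.3) = 767376 J = 183.4 kcal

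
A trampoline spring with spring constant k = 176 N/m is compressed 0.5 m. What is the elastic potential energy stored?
PE = ½kx² = ½(176)(0.5)² = 22.0 J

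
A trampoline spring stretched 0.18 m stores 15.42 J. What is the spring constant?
k = 2·PE/x² = 2·15.42/(0.18)² = 951.9 N/m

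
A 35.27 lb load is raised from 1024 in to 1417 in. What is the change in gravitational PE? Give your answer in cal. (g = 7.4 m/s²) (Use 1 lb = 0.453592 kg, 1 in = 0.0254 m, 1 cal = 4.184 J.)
Convert to SI: m = 15.9982 kg, Δh = 9.9822 m
ΔPE = mgΔh = (15.9982)(7.4)(9.9822) = 1181.76 J = 282.4 cal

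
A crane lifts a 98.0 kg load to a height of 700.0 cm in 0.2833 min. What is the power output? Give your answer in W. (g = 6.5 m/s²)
Convert to SI: m = 98.0 kg, h = 7.0 m, t = 16.998 s
P = mgh/t = (98.0)(6.5)(7.0)/16.998 = 262.3 W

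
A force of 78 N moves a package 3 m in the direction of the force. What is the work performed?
W = F·d = (78)(3) = 234.0 J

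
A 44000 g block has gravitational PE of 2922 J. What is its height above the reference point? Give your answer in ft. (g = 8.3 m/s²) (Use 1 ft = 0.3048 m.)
Convert to SI: m = 44.0 kg, PE = 2922.0 J
h = PE/(mg) = 2922.0/(44.0·8.3) = 8.0011 m = 26.25 ft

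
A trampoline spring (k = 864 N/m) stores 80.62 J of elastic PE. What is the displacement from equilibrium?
x = √(2·PE/k) = √(2·80.62/864) = 0.432 m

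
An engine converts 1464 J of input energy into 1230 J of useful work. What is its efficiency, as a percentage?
η = W_out/W_in = 1230/1464 = 84.02%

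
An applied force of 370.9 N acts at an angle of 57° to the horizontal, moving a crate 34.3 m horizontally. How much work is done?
W = F·d·cosθ = (370.9)(34.3)cos(57°) = 6929 J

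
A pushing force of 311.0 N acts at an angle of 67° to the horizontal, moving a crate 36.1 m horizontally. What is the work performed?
W = F·d·cosθ = (311.0)(36.1)cos(67°) = 4387 J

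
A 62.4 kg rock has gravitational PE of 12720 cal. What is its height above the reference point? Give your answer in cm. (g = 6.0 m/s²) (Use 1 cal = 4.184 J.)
Convert to SI: m = 62.4 kg, PE = 53220.5 J
h = PE/(mg) = 53220.5/(62.4·6.0) = 142.149 m = 14210 cm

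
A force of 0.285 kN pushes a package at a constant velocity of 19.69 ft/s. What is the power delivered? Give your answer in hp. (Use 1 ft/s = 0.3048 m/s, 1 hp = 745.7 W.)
Convert to SI: F = 285.0 N, v = 6.00151 m/s
P = Fv = (285.0)(6.00151) = 1710.43 W = 2.294 hp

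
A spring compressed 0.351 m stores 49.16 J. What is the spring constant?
k = 2·PE/x² = 2·49.16/(0.351)² = 798.0 N/m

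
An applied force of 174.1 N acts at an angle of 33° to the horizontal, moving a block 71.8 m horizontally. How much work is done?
W = F·d·cosθ = (174.1)(71.8)cos(33°) = 10480 J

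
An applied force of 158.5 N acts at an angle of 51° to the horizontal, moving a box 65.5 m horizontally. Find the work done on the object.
W = F·d·cosθ = (158.5)(65.5)cos(51°) = 6533 J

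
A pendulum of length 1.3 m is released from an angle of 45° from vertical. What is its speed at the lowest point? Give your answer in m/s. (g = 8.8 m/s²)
h = L(1 − cosθ) = 1.3(1 − cos45°) = 0.380761 m
v = √(2gh) = √(2·8.8·0.380761) = 2.589 m/s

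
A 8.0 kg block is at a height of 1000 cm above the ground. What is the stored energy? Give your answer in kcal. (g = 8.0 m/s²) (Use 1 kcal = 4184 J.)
Convert to SI: m = 8.0 kg, h = 10.0 m
PE = mgh = (8.0)(8.0)(10.0) = 640.0 J = 0.153 kcal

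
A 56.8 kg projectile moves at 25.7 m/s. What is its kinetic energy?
KE = ½mv² = ½(56.8)(25.7)² = 18760 J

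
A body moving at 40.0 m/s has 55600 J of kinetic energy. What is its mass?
m = 2·KE/v² = 2·55600/(40.0)² = 69.5 kg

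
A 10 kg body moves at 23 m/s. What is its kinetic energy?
KE = ½mv² = ½(10)(23)² = 2645.0 J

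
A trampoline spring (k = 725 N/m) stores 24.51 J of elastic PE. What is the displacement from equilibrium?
x = √(2·PE/k) = √(2·24.51/725) = 0.26 m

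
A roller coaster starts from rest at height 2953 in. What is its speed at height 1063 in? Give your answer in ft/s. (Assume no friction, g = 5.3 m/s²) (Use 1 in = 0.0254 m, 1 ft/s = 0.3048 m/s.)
Convert to SI: h₁−h₂ = 48.006 m
mgh₁ = mgh₂ + ½mv² ⇒ v = √(2g(h₁−h₂)) = √(2·5.3·48.006) = 22.558 m/s = 74.01 ft/s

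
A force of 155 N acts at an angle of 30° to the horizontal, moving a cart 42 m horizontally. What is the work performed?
W = F·d·cosθ = (155)(42)cos(30°) = 5638 J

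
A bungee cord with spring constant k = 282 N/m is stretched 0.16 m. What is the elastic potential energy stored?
PE = ½kx² = ½(282)(0.16)² = 3.61 J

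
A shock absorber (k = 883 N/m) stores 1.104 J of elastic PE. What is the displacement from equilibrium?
x = √(2·PE/k) = √(2·1.104/883) = 0.05001 m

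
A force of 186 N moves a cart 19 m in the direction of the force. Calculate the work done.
W = F·d = (186)(19) = 3534 J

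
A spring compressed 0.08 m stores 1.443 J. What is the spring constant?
k = 2·PE/x² = 2·1.443/(0.08)² = 450.9 N/m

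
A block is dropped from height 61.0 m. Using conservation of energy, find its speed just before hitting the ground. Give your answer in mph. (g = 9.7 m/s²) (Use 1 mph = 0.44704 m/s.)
mgh = ½mv² ⇒ v = √(2gh) = √(2·9.7·61.0) = 34.4006 m/s = 76.95 mph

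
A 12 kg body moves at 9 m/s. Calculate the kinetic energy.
KE = ½mv² = ½(12)(9)² = 486.0 J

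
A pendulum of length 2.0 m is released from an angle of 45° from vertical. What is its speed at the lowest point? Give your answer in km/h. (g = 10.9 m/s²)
h = L(1 − cosθ) = 2.0(1 − cos45°) = 0.585786 m
v = √(2gh) = √(2·10.9·0.585786) = 3.57353 m/s = 12.86 km/h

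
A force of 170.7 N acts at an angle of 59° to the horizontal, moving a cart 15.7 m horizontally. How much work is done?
W = F·d·cosθ = (170.7)(15.7)cos(59°) = 1380 J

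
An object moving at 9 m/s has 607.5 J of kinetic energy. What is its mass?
m = 2·KE/v² = 2·607.5/(9)² = 15.0 kg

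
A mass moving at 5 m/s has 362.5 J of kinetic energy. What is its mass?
m = 2·KE/v² = 2·362.5/(5)² = 29.0 kg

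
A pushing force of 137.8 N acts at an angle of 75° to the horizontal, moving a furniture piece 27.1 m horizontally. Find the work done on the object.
W = F·d·cosθ = (137.8)(27.1)cos(75°) = 966.5 J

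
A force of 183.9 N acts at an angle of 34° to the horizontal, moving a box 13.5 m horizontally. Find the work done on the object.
W = F·d·cosθ = (183.9)(13.5)cos(34°) = 2058 J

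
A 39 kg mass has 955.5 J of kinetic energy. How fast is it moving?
v = √(2·KE/m) = √(2·955.5/39) = 7.0 m/s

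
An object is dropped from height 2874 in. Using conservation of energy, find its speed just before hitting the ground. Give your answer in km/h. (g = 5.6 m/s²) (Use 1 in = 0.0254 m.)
Convert to SI: h = 72.9996 m
mgh = ½mv² ⇒ v = √(2gh) = √(2·5.6·72.9996) = 28.5936 m/s = 102.9 km/h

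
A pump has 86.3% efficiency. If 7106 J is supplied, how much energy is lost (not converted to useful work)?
W_lost = W_in(1 − η) = 7106·(1 − 0.863) = 973.5 J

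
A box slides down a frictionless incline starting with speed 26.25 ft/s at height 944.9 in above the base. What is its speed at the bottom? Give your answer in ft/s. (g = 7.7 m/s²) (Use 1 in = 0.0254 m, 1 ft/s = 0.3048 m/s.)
Convert to SI: v₀ = 8.001 m/s, h = 24.0005 m
½mv₀² + mgh = ½mv² ⇒ v = √(v₀² + 2gh) = √(8.001² + 2·7.7·24.0005) = 20.8236 m/s = 68.32 ft/s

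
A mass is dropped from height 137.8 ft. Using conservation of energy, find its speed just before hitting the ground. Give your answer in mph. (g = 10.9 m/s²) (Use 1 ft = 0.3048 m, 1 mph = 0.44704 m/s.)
Convert to SI: h = 42.0014 m
mgh = ½mv² ⇒ v = √(2gh) = √(2·10.9·42.0014) = 30.2594 m/s = 67.69 mph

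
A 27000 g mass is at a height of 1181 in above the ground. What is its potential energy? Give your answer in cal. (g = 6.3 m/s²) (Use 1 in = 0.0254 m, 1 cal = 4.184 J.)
Convert to SI: m = 27.0 kg, h = 29.9974 m
PE = mgh = (27.0)(6.3)(29.9974) = 5102.56 J = 1220 cal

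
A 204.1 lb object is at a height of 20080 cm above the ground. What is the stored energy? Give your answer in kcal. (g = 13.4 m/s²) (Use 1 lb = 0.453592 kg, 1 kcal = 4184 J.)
Convert to SI: m = 92.5781 kg, h = 200.8 m
PE = mgh = (92.5781)(13.4)(200.8) = 249102 J = 59.54 kcal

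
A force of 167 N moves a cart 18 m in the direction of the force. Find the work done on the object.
W = F·d = (167)(18) = 3006 J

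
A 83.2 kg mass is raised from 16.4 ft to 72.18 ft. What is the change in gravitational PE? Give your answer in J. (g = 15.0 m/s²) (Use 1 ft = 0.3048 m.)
Convert to SI: m = 83.2 kg, Δh = 17.0017 m
ΔPE = mgΔh = (83.2)(15.0)(17.0017) = 21220 J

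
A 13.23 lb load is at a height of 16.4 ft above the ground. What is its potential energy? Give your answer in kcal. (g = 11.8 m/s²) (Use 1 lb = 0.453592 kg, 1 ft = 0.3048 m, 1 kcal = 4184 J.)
Convert to SI: m = 6.00102 kg, h = 4.99872 m
PE = mgh = (6.00102)(11.8)(4.99872) = 353.97 J = 0.0846 kcal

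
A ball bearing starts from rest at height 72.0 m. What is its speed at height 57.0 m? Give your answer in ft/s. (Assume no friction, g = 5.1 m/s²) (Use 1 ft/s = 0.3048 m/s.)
mgh₁ = mgh₂ + ½mv² ⇒ v = √(2g(h₁−h₂)) = √(2·5.1·15.0) = 12.3693 m/s = 40.58 ft/s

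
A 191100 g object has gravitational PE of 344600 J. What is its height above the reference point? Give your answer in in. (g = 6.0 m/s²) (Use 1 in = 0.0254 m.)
Convert to SI: m = 191.1 kg, PE = 344600 J
h = PE/(mg) = 344600/(191.1·6.0) = 300.541 m = 11830 in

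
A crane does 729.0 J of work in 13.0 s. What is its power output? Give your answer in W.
P = W/t = 729.0/13.0 = 56.08 W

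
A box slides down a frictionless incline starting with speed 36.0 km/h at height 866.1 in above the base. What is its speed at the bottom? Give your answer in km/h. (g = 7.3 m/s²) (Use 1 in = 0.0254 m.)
Convert to SI: v₀ = 10.0 m/s, h = 21.9989 m
½mv₀² + mgh = ½mv² ⇒ v = √(v₀² + 2gh) = √(10.0² + 2·7.3·21.9989) = 20.5228 m/s = 73.88 km/h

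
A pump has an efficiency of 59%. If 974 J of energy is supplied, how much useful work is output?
W_out = η·W_in = 0.59·974 = 574.66 J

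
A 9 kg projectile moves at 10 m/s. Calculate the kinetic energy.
KE = ½mv² = ½(9)(10)² = 450.0 J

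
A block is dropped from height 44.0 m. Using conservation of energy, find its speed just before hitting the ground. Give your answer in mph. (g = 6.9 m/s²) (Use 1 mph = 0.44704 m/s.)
mgh = ½mv² ⇒ v = √(2gh) = √(2·6.9·44.0) = 24.6414 m/s = 55.12 mph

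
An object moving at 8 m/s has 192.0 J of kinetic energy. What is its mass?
m = 2·KE/v² = 2·192.0/(8)² = 6.0 kg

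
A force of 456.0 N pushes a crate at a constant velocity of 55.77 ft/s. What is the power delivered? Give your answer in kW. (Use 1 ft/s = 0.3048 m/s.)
Convert to SI: F = 456.0 N, v = 16.9987 m/s
P = Fv = (456.0)(16.9987) = 7751.41 W = 7.751 kW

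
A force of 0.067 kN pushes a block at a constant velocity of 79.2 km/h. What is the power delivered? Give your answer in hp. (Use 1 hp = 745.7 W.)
Convert to SI: F = 67.0 N, v = 22.0 m/s
P = Fv = (67.0)(22.0) = 1474.0 W = 1.977 hp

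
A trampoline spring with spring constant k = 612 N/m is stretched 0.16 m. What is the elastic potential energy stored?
PE = ½kx² = ½(612)(0.16)² = 7.834 J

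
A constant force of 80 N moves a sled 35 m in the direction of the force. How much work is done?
W = F·d = (80)(35) = 2800 J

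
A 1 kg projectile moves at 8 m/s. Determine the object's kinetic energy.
KE = ½mv² = ½(1)(8)² = 32.0 J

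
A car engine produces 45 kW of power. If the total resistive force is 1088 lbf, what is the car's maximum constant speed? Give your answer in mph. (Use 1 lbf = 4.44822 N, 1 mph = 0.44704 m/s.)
Convert to SI: F = 4839.66 N
P = Fv ⇒ v = P/F = 45000 W/4839.66 N = 9.29817 m/s = 20.8 mph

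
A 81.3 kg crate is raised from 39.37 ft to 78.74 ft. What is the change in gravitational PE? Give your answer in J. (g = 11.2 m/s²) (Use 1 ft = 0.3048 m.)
Convert to SI: m = 81.3 kg, Δh = 12.0 m
ΔPE = mgΔh = (81.3)(11.2)(12.0) = 10930 J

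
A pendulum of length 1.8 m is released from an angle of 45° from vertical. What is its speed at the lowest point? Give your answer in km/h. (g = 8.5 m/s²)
h = L(1 − cosθ) = 1.8(1 − cos45°) = 0.527208 m
v = √(2gh) = √(2·8.5·0.527208) = 2.99375 m/s = 10.78 km/h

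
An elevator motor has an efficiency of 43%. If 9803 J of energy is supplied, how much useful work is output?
W_out = η·W_in = 0.43·9803 = 4215.29 J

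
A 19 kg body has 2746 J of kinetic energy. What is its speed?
v = √(2·KE/m) = √(2·2746/19) = 17.0 m/s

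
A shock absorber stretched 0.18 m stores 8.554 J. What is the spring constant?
k = 2·PE/x² = 2·8.554/(0.18)² = 528.0 N/m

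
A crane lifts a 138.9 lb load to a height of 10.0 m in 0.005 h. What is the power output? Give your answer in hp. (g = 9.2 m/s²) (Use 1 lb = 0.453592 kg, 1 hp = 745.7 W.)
Convert to SI: m = 63.0039 kg, h = 10.0 m, t = 18.0 s
P = mgh/t = (63.0039)(9.2)(10.0)/18.0 = 322.02 W = 0.4318 hp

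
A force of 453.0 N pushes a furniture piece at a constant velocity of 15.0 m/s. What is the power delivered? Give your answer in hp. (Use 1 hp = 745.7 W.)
P = Fv = (453.0)(15.0) = 6795.0 W = 9.112 hp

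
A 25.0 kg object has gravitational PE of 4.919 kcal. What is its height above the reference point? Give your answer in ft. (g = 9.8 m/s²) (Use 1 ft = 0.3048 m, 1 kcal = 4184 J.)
Convert to SI: m = 25.0 kg, PE = 20581.1 J
h = PE/(mg) = 20581.1/(25.0·9.8) = 84.0045 m = 275.6 ft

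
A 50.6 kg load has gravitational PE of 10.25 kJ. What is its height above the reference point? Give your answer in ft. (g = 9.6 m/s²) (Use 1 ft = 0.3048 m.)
Convert to SI: m = 50.6 kg, PE = 10250.0 J
h = PE/(mg) = 10250.0/(50.6·9.6) = 21.101 m = 69.23 ft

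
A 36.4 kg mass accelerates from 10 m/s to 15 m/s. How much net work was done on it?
W = ΔKE = ½m(v₂² − v₁²) = ½(36.4)(15² − 10²) = 2275.0 J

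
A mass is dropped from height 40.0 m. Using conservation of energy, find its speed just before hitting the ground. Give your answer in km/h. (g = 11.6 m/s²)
mgh = ½mv² ⇒ v = √(2gh) = √(2·11.6·40.0) = 30.4631 m/s = 109.7 km/h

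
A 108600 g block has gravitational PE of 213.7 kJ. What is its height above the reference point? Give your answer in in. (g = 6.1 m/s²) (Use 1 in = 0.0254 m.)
Convert to SI: m = 108.6 kg, PE = 213700 J
h = PE/(mg) = 213700/(108.6·6.1) = 322.586 m = 12700 in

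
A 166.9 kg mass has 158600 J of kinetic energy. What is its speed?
v = √(2·KE/m) = √(2·158600/166.9) = 43.6 m/s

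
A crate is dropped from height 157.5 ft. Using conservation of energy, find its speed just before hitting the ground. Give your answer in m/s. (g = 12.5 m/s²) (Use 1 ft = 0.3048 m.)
Convert to SI: h = 48.006 m
mgh = ½mv² ⇒ v = √(2gh) = √(2·12.5·48.006) = 34.64 m/s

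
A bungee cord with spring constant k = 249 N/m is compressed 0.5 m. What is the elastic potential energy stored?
PE = ½kx² = ½(249)(0.5)² = 31.13 J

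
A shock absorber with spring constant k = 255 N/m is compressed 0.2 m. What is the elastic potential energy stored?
PE = ½kx² = ½(255)(0.2)² = 5.1 J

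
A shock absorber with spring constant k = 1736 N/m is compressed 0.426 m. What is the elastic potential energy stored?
PE = ½kx² = ½(1736)(0.426)² = 157.5 J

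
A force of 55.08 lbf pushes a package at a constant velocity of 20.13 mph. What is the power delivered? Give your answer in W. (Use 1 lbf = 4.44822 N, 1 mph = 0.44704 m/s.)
Convert to SI: F = 245.008 N, v = 8.99892 m/s
P = Fv = (245.008)(8.99892) = 2205 W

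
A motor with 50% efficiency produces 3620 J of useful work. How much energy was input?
W_in = W_out/η = 3620/0.5 = 7240 J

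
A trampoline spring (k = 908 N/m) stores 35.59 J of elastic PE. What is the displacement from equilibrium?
x = √(2·PE/k) = √(2·35.59/908) = 0.28 m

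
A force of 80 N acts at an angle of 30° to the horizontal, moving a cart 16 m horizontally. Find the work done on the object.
W = F·d·cosθ = (80)(16)cos(30°) = 1109 J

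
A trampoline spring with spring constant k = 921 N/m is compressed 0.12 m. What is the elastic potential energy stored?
PE = ½kx² = ½(921)(0.12)² = 6.631 J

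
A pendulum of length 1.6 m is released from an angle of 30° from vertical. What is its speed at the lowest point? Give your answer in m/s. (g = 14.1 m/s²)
h = L(1 − cosθ) = 1.6(1 − cos30°) = 0.214359 m
v = √(2gh) = √(2·14.1·0.214359) = 2.459 m/s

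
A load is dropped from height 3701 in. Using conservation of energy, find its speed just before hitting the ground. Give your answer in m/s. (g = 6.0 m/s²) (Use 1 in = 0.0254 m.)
Convert to SI: h = 94.0054 m
mgh = ½mv² ⇒ v = √(2gh) = √(2·6.0·94.0054) = 33.59 m/s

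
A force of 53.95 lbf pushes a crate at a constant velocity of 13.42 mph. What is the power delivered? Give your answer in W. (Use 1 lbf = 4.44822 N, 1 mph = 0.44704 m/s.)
Convert to SI: F = 239.981 N, v = 5.99928 m/s
P = Fv = (239.981)(5.99928) = 1440 W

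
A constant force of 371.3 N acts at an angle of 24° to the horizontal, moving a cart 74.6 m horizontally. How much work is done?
W = F·d·cosθ = (371.3)(74.6)cos(24°) = 25300 J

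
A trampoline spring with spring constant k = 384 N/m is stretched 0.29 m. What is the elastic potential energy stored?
PE = ½kx² = ½(384)(0.29)² = 16.15 J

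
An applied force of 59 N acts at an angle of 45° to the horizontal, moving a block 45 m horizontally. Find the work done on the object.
W = F·d·cosθ = (59)(45)cos(45°) = 1877 J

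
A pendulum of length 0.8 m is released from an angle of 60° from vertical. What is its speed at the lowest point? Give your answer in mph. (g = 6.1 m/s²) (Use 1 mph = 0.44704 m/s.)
h = L(1 − cosθ) = 0.8(1 − cos60°) = 0.4 m
v = √(2gh) = √(2·6.1·0.4) = 2.20907 m/s = 4.942 mph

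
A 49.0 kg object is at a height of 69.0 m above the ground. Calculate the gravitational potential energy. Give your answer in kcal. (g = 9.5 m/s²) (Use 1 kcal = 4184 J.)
PE = mgh = (49.0)(9.5)(69.0) = 32119.5 J = 7.677 kcal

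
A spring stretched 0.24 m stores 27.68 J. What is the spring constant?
k = 2·PE/x² = 2·27.68/(0.24)² = 961.1 N/m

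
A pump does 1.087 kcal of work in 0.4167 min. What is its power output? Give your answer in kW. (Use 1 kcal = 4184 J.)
Convert to SI: W = 4548.01 J, t = 25.002 s
P = W/t = 4548.01/25.002 = 181.906 W = 0.1819 kW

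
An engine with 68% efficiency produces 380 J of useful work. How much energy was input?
W_in = W_out/η = 380/0.68 = 558.8 J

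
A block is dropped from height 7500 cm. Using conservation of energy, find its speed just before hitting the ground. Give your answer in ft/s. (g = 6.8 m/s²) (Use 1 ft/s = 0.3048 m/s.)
Convert to SI: h = 75.0 m
mgh = ½mv² ⇒ v = √(2gh) = √(2·6.8·75.0) = 31.9374 m/s = 104.8 ft/s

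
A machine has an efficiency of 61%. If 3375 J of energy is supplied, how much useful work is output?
W_out = η·W_in = 0.61·3375 = 2058.75 J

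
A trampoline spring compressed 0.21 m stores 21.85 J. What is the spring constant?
k = 2·PE/x² = 2·21.85/(0.21)² = 990.9 N/m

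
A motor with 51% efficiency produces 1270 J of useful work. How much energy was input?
W_in = W_out/η = 1270/0.51 = 2490 J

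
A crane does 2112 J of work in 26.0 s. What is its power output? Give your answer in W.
P = W/t = 2112.0/26.0 = 81.23 W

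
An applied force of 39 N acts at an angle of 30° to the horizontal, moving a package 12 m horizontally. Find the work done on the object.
W = F·d·cosθ = (39)(12)cos(30°) = 405.3 J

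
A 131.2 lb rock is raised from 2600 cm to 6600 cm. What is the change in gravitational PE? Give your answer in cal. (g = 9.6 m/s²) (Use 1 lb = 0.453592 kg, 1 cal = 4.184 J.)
Convert to SI: m = 59.5113 kg, Δh = 40.0 m
ΔPE = mgΔh = (59.5113)(9.6)(40.0) = 22852.3 J = 5462 cal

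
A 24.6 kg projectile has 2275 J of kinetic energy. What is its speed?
v = √(2·KE/m) = √(2·2275/24.6) = 13.6 m/s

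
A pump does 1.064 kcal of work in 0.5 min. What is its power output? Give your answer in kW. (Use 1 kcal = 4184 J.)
Convert to SI: W = 4451.78 J, t = 30.0 s
P = W/t = 4451.78/30.0 = 148.393 W = 0.1484 kW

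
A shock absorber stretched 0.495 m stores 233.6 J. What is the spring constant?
k = 2·PE/x² = 2·233.6/(0.495)² = 1907 N/m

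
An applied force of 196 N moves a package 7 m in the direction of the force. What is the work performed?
W = F·d = (196)(7) = 1372 J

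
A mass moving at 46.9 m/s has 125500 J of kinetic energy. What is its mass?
m = 2·KE/v² = 2·125500/(46.9)² = 114.1 kg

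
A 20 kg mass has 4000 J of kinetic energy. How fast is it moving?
v = √(2·KE/m) = √(2·4000/20) = 20.0 m/s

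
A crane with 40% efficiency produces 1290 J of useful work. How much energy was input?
W_in = W_out/η = 1290/0.4 = 3225 J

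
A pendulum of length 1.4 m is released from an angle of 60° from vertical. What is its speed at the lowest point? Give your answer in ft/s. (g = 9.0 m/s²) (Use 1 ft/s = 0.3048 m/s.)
h = L(1 − cosθ) = 1.4(1 − cos60°) = 0.7 m
v = √(2gh) = √(2·9.0·0.7) = 3.54965 m/s = 11.65 ft/s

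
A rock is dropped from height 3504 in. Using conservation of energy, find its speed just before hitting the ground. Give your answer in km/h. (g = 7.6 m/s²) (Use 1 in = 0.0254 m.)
Convert to SI: h = 89.0016 m
mgh = ½mv² ⇒ v = √(2gh) = √(2·7.6·89.0016) = 36.7808 m/s = 132.4 km/h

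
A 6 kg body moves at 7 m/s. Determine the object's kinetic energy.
KE = ½mv² = ½(6)(7)² = 147.0 J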